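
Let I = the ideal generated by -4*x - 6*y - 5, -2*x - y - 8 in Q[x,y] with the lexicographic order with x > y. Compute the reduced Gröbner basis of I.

G = {x + 43/8, y - 11/4}

f_1 = -4*x - 6*y - 5, LT = x.
f_2 = -2*x - y - 8, LT = x.

S(f_1,f_2): lcm = x. S = y - 11/4.
  leading term y: no divisor's leading term divides it; move y to the remainder.
  leading term 1: no divisor's leading term divides it; move -11/4 to the remainder.
  remainder y - 11/4 ≠ 0; add g_3 = y - 11/4 to the basis.

The other S-polynomials (S(f_1,g_3), S(f_2,g_3)) all reduce to 0 modulo the current basis, so we have a Gröbner basis.
Inter-reduce: drop elements whose leading term is divisible by another's, tail-reduce, and make monic.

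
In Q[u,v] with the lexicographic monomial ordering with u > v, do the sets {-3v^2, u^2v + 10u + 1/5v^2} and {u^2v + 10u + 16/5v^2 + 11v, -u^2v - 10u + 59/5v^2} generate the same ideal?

Since reduced Gröbner bases are canonical representatives of ideals under a given ordering, it suffices to compute and compare them.
Buchberger on the first generating set:
f_1 = -3v^2, LT = v^2.
f_2 = u^2v + 10u + 1/5v^2, LT = u^2v.

S(f_1,f_2): lcm = u^2v^2. S = -10uv - 1/5v^3.
  leading term uv: no divisor's leading term divides it; move -10uv to the remainder.
  leading term v^3: subtract (1/15v)·f_1 from -1/5v^3 → 0
  remainder -10uv ≠ 0; add g_3 = -10uv to the basis.

S(f_2,g_3): lcm = u^2v. S = 10u + 1/5v^2.
  leading term u: no divisor's leading term divides it; move 10u to the remainder.
  leading term v^2: subtract (-1/15)·f_1 from 1/5v^2 → 0
  remainder 10u ≠ 0; add g_4 = 10u to the basis.

The other S-polynomials (S(f_1,g_3), S(f_1,g_4), S(f_2,g_4), S(g_3,g_4)) all reduce to 0 modulo the current basis, so we have a Gröbner basis.
Inter-reduce: drop elements whose leading term is divisible by another's, tail-reduce, and make monic.
Reduced Gröbner basis: {u, v^2}.

Buchberger on the second generating set:
h_1 = u^2v + 10u + 16/5v^2 + 11v, LT = u^2v.
h_2 = -u^2v - 10u + 59/5v^2, LT = u^2v.

S(h_1,h_2): lcm = u^2v. S = 15v^2 + 11v.
  leading term v^2: no divisor's leading term divides it; move 15v^2 to the remainder.
  leading term v: no divisor's leading term divides it; move 11v to the remainder.
  remainder 15v^2 + 11v ≠ 0; add k_3 = 15v^2 + 11v to the basis.

S(h_1,k_3): lcm = u^2v^2. S = -11/15u^2v + 10uv + 16/5v^3 + 11v^2.
  leading term u^2v: subtract (-11/15)·h_1 from -11/15u^2v + 10uv + 16/5v^3 + 11v^2 → 10uv + 22/3u + 16/5v^3 + 1001/75v^2 + 121/15v
  leading term uv: no divisor's leading term divides it; move 10uv to the remainder.
  leading term u: no divisor's leading term divides it; move 22/3u to the remainder.
  leading term v^3: subtract (16/75v)·k_3 from 16/5v^3 + 1001/75v^2 + 121/15v → 11v^2 + 121/15v
  leading term v^2: subtract (11/15)·k_3 from 11v^2 + 121/15v → 0
  remainder 10uv + 22/3u ≠ 0; add k_4 = 10uv + 22/3u to the basis.

S(h_1,k_4): lcm = u^2v. S = -11/15u^2 + 10u + 16/5v^2 + 11v.
  leading term u^2: no divisor's leading term divides it; move -11/15u^2 to the remainder.
  leading term u: no divisor's leading term divides it; move 10u to the remainder.
  leading term v^2: subtract (16/75)·k_3 from 16/5v^2 + 11v → 649/75v
  leading term v: no divisor's leading term divides it; move 649/75v to the remainder.
  remainder -11/15u^2 + 10u + 649/75v ≠ 0; add k_5 = -11/15u^2 + 10u + 649/75v to the basis.

The other S-polynomials (S(h_2,k_3), S(h_2,k_4), S(k_3,k_4), S(h_1,k_5), S(h_2,k_5), S(k_3,k_5), S(k_4,k_5)) all reduce to 0 modulo the current basis, so we have a Gröbner basis.
Inter-reduce: drop elements whose leading term is divisible by another's, tail-reduce, and make monic.
Reduced Gröbner basis: {u^2 - 150/11u - 59/5v, uv + 11/15u, v^2 + 11/15v}.

These differ, so the ideals are not equal.

No, the ideals differ.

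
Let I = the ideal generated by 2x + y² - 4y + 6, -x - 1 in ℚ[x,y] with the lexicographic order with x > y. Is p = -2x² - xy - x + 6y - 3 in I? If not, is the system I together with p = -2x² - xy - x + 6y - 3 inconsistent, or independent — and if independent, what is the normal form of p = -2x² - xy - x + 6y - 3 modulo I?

Adjoining -2x² - xy - x + 6y - 3 makes the ideal the whole ring: the system is inconsistent.

First compute the reduced Gröbner basis of I by Buchberger's algorithm.
f_1 = 2x + y² - 4y + 6, LT = x.
f_2 = -x - 1, LT = x.

S(f_1,f_2): lcm = x. S = ½y² - 2y + 2.
  leading term y²: no divisor's leading term divides it; move ½y² to the remainder.
  leading term y: no divisor's leading term divides it; move -2y to the remainder.
  leading term 1: no divisor's leading term divides it; move 2 to the remainder.
  remainder ½y² - 2y + 2 ≠ 0; add h_3 = ½y² - 2y + 2 to the basis.

The other S-polynomials (S(f_1,h_3), S(f_2,h_3)) all reduce to 0 modulo the current basis, so we have a Gröbner basis.
Inter-reduce: drop elements whose leading term is divisible by another's, tail-reduce, and make monic.
Reduced Gröbner basis: {x + 1, y² - 4y + 4}.
Label its elements g_1 = x + 1, g_2 = y² - 4y + 4.

Reduce p = -2x² - xy - x + 6y - 3 modulo G:
  leading term x²: subtract (-2x)·g_1 from -2x² - xy - x + 6y - 3 → -xy + x + 6y - 3
  leading term xy: subtract (-y)·g_1 from -xy + x + 6y - 3 → x + 7y - 3
  leading term x: subtract (1)·g_1 from x + 7y - 3 → 7y - 4
  leading term y: no divisor's leading term divides it; move 7y to the remainder.
  leading term 1: no divisor's leading term divides it; move -4 to the remainder.
  normal form = 7y - 4.
The normal form is nonzero, so p ∉ I. Since p minus its normal form lies in I, I + (p) = I + (r) where r = 7y - 4; decide whether this ideal is the whole ring.
Run Buchberger on G together with r (pairs among the g_i already reduce to 0 since G is a Gröbner basis):
g_1 = x + 1, LT = x.
g_2 = y² - 4y + 4, LT = y².
r = 7y - 4, LT = y.

S(g_2,r): lcm = y². S = -24/7y + 4.
  leading term y: subtract (-24/49)·r from -24/7y + 4 → 100/49
  leading term 1: no divisor's leading term divides it; move 100/49 to the remainder.
  remainder 100/49 ≠ 0; add m_4 = 100/49 to the basis.

The other S-polynomials (S(g_1,g_2), S(g_1,r), S(g_1,m_4), S(g_2,m_4), S(r,m_4)) all reduce to 0 modulo the current basis, so we have a Gröbner basis.
Inter-reduce: drop elements whose leading term is divisible by another's, tail-reduce, and make monic.
Reduced Gröbner basis: {1}.
The reduced Gröbner basis of I + (p) is {1}: the ideal is the whole ring, so the enlarged system has no common solution — adjoining p is inconsistent.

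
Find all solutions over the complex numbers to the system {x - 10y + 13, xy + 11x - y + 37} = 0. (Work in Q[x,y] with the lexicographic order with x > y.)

{(-119, -53/5), (-3, 1)}

Compute a lex Gröbner basis by Buchberger's algorithm.
f_1 = x - 10y + 13, LT = x.
f_2 = xy + 11x - y + 37, LT = xy.

S(f_1,f_2): lcm = xy. S = -11x - 10y^2 + 14y - 37.
  reduce S modulo (f_1, f_2):
  remainder -10y^2 - 96y + 106 ≠ 0; add h_3 = -10y^2 - 96y + 106 to the basis.

The other S-polynomials (S(f_1,h_3), S(f_2,h_3)) all reduce to 0 modulo the current basis, so we have a Gröbner basis.
Inter-reduce: drop elements whose leading term is divisible by another's, tail-reduce, and make monic.
Reduced Gröbner basis: {x - 10y + 13, y^2 + 48/5y - 53/5}.

A lex Gröbner basis eliminates variables successively. Here y^2 + 48/5y - 53/5 depends only on y, with roots {-53/5, 1}; lifting each root through the earlier basis elements recovers the full solutions.
  y = -53/5: the earlier basis element becomes x + 119 = 0, giving x = -119 — point (-119, -53/5).
  y = 1: the earlier basis element becomes x + 3 = 0, giving x = -3 — point (-3, 1).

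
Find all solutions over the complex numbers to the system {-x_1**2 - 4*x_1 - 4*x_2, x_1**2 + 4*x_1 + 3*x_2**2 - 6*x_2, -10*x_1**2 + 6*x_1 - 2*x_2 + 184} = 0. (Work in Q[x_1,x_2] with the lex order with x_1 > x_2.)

{(-4, 0)}

Compute a lex Gröbner basis by Buchberger's algorithm.
f_1 = -x_1**2 - 4*x_1 - 4*x_2, LT = x_1**2.
f_2 = x_1**2 + 4*x_1 + 3*x_2**2 - 6*x_2, LT = x_1**2.
f_3 = -10*x_1**2 + 6*x_1 - 2*x_2 + 184, LT = x_1**2.

S(f_1,f_2): lcm = x_1**2. S = -3*x_2**2 + 10*x_2.
  leading term x_2**2: no divisor's leading term divides it; move -3*x_2**2 to the remainder.
  leading term x_2: no divisor's leading term divides it; move 10*x_2 to the remainder.
  remainder -3*x_2**2 + 10*x_2 ≠ 0; add h_4 = -3*x_2**2 + 10*x_2 to the basis.

S(f_1,f_3): lcm = x_1**2. S = 23/5*x_1 + 19/5*x_2 + 92/5.
  leading term x_1: no divisor's leading term divides it; move 23/5*x_1 to the remainder.
  leading term x_2: no divisor's leading term divides it; move 19/5*x_2 to the remainder.
  leading term 1: no divisor's leading term divides it; move 92/5 to the remainder.
  remainder 23/5*x_1 + 19/5*x_2 + 92/5 ≠ 0; add h_5 = 23/5*x_1 + 19/5*x_2 + 92/5 to the basis.

S(f_1,h_5): lcm = x_1**2. S = -19/23*x_1*x_2 + 4*x_2.
  leading term x_1*x_2: subtract (-95/529*x_2)·h_5 from -19/23*x_1*x_2 + 4*x_2 → 361/529*x_2**2 + 168/23*x_2
  leading term x_2**2: subtract (-361/1587)·h_4 from 361/529*x_2**2 + 168/23*x_2 → 15202/1587*x_2
  leading term x_2: no divisor's leading term divides it; move 15202/1587*x_2 to the remainder.
  remainder 15202/1587*x_2 ≠ 0; add h_6 = 15202/1587*x_2 to the basis.

The other S-polynomials (S(f_2,f_3), S(f_1,h_4), S(f_2,h_4), S(f_3,h_4), S(f_2,h_5), S(f_3,h_5), S(h_4,h_5), S(f_1,h_6), S(f_2,h_6), S(f_3,h_6), S(h_4,h_6), S(h_5,h_6)) all reduce to 0 modulo the current basis, so we have a Gröbner basis.
Inter-reduce: drop elements whose leading term is divisible by another's, tail-reduce, and make monic.
Reduced Gröbner basis: {x_1 + 4, x_2}.

From the last basis element, x_2 = 0, so x_2 takes values in {0}. Each choice, substituted upward through the basis, yields the corresponding point(s) of the solution set.
  x_2 = 0: the earlier basis element becomes x_1 + 4 = 0, giving x_1 = -4 — point (-4, 0).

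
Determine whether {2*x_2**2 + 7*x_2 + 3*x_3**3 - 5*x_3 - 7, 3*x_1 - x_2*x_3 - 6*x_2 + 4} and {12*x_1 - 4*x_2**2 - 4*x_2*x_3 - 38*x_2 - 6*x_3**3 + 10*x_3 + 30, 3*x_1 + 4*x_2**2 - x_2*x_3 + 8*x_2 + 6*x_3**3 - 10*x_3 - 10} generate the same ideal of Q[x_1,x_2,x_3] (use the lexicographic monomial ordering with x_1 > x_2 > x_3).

Since reduced Gröbner bases are canonical representatives of ideals under a given ordering, it suffices to compute and compare them.
Buchberger on the first generating set:
f_1 = 2*x_2**2 + 7*x_2 + 3*x_3**3 - 5*x_3 - 7, LT = x_2**2.
f_2 = 3*x_1 - x_2*x_3 - 6*x_2 + 4, LT = x_1.

The S-polynomials (S(f_1,f_2)) all reduce to 0 modulo the current basis, so we have a Gröbner basis.
Inter-reduce: drop elements whose leading term is divisible by another's, tail-reduce, and make monic.
Reduced Gröbner basis: {x_1 - 1/3*x_2*x_3 - 2*x_2 + 4/3, x_2**2 + 7/2*x_2 + 3/2*x_3**3 - 5/2*x_3 - 7/2}.

Buchberger on the second generating set:
h_1 = 12*x_1 - 4*x_2**2 - 4*x_2*x_3 - 38*x_2 - 6*x_3**3 + 10*x_3 + 30, LT = x_1.
h_2 = 3*x_1 + 4*x_2**2 - x_2*x_3 + 8*x_2 + 6*x_3**3 - 10*x_3 - 10, LT = x_1.

S(h_1,h_2): lcm = x_1. S = -5/3*x_2**2 - 35/6*x_2 - 5/2*x_3**3 + 25/6*x_3 + 35/6.
  reduce S modulo (h_1, h_2):
  remainder -5/3*x_2**2 - 35/6*x_2 - 5/2*x_3**3 + 25/6*x_3 + 35/6 ≠ 0; add k_3 = -5/3*x_2**2 - 35/6*x_2 - 5/2*x_3**3 + 25/6*x_3 + 35/6 to the basis.

The other S-polynomials (S(h_1,k_3), S(h_2,k_3)) all reduce to 0 modulo the current basis, so we have a Gröbner basis.
Inter-reduce: drop elements whose leading term is divisible by another's, tail-reduce, and make monic.
Reduced Gröbner basis: {x_1 - 1/3*x_2*x_3 - 2*x_2 + 4/3, x_2**2 + 7/2*x_2 + 3/2*x_3**3 - 5/2*x_3 - 7/2}.

The two bases agree; hence the ideals are identical.

Yes, the ideals are equal.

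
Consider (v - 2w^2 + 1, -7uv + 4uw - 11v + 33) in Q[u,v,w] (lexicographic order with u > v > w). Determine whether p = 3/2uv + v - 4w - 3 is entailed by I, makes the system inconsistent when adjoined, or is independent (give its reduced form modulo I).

3/2uv + v - 4w - 3 is independent of I; its normal form modulo I is 6/7uw - 19/7w^2 - 4w + 38/7.

First compute the reduced Gröbner basis of I by Buchberger's algorithm.
f_1 = v - 2w^2 + 1, LT = v.
f_2 = -7uv + 4uw - 11v + 33, LT = uv.

S(f_1,f_2): lcm = uv. S = -2uw^2 + 4/7uw + u - 11/7v + 33/7.
  leading term uw^2: no divisor's leading term divides it; move -2uw^2 to the remainder.
  leading term uw: no divisor's leading term divides it; move 4/7uw to the remainder.
  leading term u: no divisor's leading term divides it; move u to the remainder.
  leading term v: subtract (-11/7)·f_1 from -11/7v + 33/7 → -22/7w^2 + 44/7
  leading term w^2: no divisor's leading term divides it; move -22/7w^2 to the remainder.
  leading term 1: no divisor's leading term divides it; move 44/7 to the remainder.
  remainder -2uw^2 + 4/7uw + u - 22/7w^2 + 44/7 ≠ 0; add h_3 = -2uw^2 + 4/7uw + u - 22/7w^2 + 44/7 to the basis.

The other S-polynomials (S(f_1,h_3), S(f_2,h_3)) all reduce to 0 modulo the current basis, so we have a Gröbner basis.
Inter-reduce: drop elements whose leading term is divisible by another's, tail-reduce, and make monic.
Reduced Gröbner basis: {uw^2 - 2/7uw - 1/2u + 11/7w^2 - 22/7, v - 2w^2 + 1}.
Label its elements g_1 = uw^2 - 2/7uw - 1/2u + 11/7w^2 - 22/7, g_2 = v - 2w^2 + 1.

Reduce p = 3/2uv + v - 4w - 3 modulo G:
  leading term uv: subtract (3/2u)·g_2 from 3/2uv + v - 4w - 3 → 3uw^2 - 3/2u + v - 4w - 3
  leading term uw^2: subtract (3)·g_1 from 3uw^2 - 3/2u + v - 4w - 3 → 6/7uw + v - 33/7w^2 - 4w + 45/7
  leading term uw: no divisor's leading term divides it; move 6/7uw to the remainder.
  leading term v: subtract (1)·g_2 from v - 33/7w^2 - 4w + 45/7 → -19/7w^2 - 4w + 38/7
  leading term w^2: no divisor's leading term divides it; move -19/7w^2 to the remainder.
  leading term w: no divisor's leading term divides it; move -4w to the remainder.
  leading term 1: no divisor's leading term divides it; move 38/7 to the remainder.
  normal form = 6/7uw - 19/7w^2 - 4w + 38/7.
The normal form is nonzero, so p ∉ I. Since p minus its normal form lies in I, I + (p) = I + (r) where r = 6/7uw - 19/7w^2 - 4w + 38/7; decide whether this ideal is the whole ring.
Run Buchberger on G together with r (pairs among the g_i already reduce to 0 since G is a Gröbner basis):
g_1 = uw^2 - 2/7uw - 1/2u + 11/7w^2 - 22/7, LT = uw^2.
g_2 = v - 2w^2 + 1, LT = v.
r = 6/7uw - 19/7w^2 - 4w + 38/7, LT = uw.

S(g_1,r): lcm = uw^2. S = -2/7uw - 1/2u + 19/6w^3 + 131/21w^2 - 19/3w - 22/7.
  leading term uw: subtract (-1/3)·r from -2/7uw - 1/2u + 19/6w^3 + 131/21w^2 - 19/3w - 22/7 → -1/2u + 19/6w^3 + 16/3w^2 - 23/3w - 4/3
  leading term u: no divisor's leading term divides it; move -1/2u to the remainder.
  leading term w^3: no divisor's leading term divides it; move 19/6w^3 to the remainder.
  leading term w^2: no divisor's leading term divides it; move 16/3w^2 to the remainder.
  leading term w: no divisor's leading term divides it; move -23/3w to the remainder.
  leading term 1: no divisor's leading term divides it; move -4/3 to the remainder.
  remainder -1/2u + 19/6w^3 + 16/3w^2 - 23/3w - 4/3 ≠ 0; add m_4 = -1/2u + 19/6w^3 + 16/3w^2 - 23/3w - 4/3 to the basis.

S(g_1,m_4): lcm = uw^2. S = -2/7uw - 1/2u + 19/3w^5 + 32/3w^4 - 46/3w^3 - 23/21w^2 - 22/7.
  leading term uw: subtract (-1/3)·r from -2/7uw - 1/2u + 19/3w^5 + 32/3w^4 - 46/3w^3 - 23/21w^2 - 22/7 → -1/2u + 19/3w^5 + 32/3w^4 - 46/3w^3 - 2w^2 - 4/3w - 4/3
  leading term u: subtract (1)·m_4 from -1/2u + 19/3w^5 + 32/3w^4 - 46/3w^3 - 2w^2 - 4/3w - 4/3 → 19/3w^5 + 32/3w^4 - 37/2w^3 - 22/3w^2 + 19/3w
  leading term w^5: no divisor's leading term divides it; move 19/3w^5 to the remainder.
  leading term w^4: no divisor's leading term divides it; move 32/3w^4 to the remainder.
  leading term w^3: no divisor's leading term divides it; move -37/2w^3 to the remainder.
  leading term w^2: no divisor's leading term divides it; move -22/3w^2 to the remainder.
  leading term w: no divisor's leading term divides it; move 19/3w to the remainder.
  remainder 19/3w^5 + 32/3w^4 - 37/2w^3 - 22/3w^2 + 19/3w ≠ 0; add m_5 = 19/3w^5 + 32/3w^4 - 37/2w^3 - 22/3w^2 + 19/3w to the basis.

S(r,m_4): lcm = uw. S = 19/3w^4 + 32/3w^3 - 37/2w^2 - 22/3w + 19/3.
  leading term w^4: no divisor's leading term divides it; move 19/3w^4 to the remainder.
  leading term w^3: no divisor's leading term divides it; move 32/3w^3 to the remainder.
  leading term w^2: no divisor's leading term divides it; move -37/2w^2 to the remainder.
  leading term w: no divisor's leading term divides it; move -22/3w to the remainder.
  leading term 1: no divisor's leading term divides it; move 19/3 to the remainder.
  remainder 19/3w^4 + 32/3w^3 - 37/2w^2 - 22/3w + 19/3 ≠ 0; add m_6 = 19/3w^4 + 32/3w^3 - 37/2w^2 - 22/3w + 19/3 to the basis.

The other S-polynomials (S(g_1,g_2), S(g_2,r), S(g_2,m_4), S(g_1,m_5), S(g_2,m_5), S(r,m_5), S(m_4,m_5), S(g_1,m_6), S(g_2,m_6), S(r,m_6), S(m_4,m_6), S(m_5,m_6)) all reduce to 0 modulo the current basis, so we have a Gröbner basis.
Inter-reduce: drop elements whose leading term is divisible by another's, tail-reduce, and make monic.
Reduced Gröbner basis: {u - 19/3w^3 - 32/3w^2 + 46/3w + 8/3, v - 2w^2 + 1, w^4 + 32/19w^3 - 111/38w^2 - 22/19w + 1}.
The reduced Gröbner basis of I + (p) is {u - 19/3w^3 - 32/3w^2 + 46/3w + 8/3, v - 2w^2 + 1, w^4 + 32/19w^3 - 111/38w^2 - 22/19w + 1} ≠ {1}, a proper ideal, so the enlarged system stays consistent: p is independent of I, with normal form 6/7uw - 19/7w^2 - 4w + 38/7.

Ideal membership is decidable via reduction modulo a Gröbner basis.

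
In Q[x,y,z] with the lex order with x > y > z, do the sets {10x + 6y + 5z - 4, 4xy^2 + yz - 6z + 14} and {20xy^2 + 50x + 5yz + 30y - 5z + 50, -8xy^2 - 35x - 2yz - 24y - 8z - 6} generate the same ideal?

No, the ideals differ.

Since reduced Gröbner bases are canonical representatives of ideals under a given ordering, it suffices to compute and compare them.
Buchberger on the first generating set:
f_1 = 10x + 6y + 5z - 4, LT = x.
f_2 = 4xy^2 + yz - 6z + 14, LT = xy^2.

S(f_1,f_2): lcm = xy^2. S = 3/5y^3 + 1/2y^2z - 2/5y^2 - 1/4yz + 3/2z - 7/2.
  leading term y^3: no divisor's leading term divides it; move 3/5y^3 to the remainder.
  leading term y^2z: no divisor's leading term divides it; move 1/2y^2z to the remainder.
  leading term y^2: no divisor's leading term divides it; move -2/5y^2 to the remainder.
  leading term yz: no divisor's leading term divides it; move -1/4yz to the remainder.
  leading term z: no divisor's leading term divides it; move 3/2z to the remainder.
  leading term 1: no divisor's leading term divides it; move -7/2 to the remainder.
  remainder 3/5y^3 + 1/2y^2z - 2/5y^2 - 1/4yz + 3/2z - 7/2 ≠ 0; add g_3 = 3/5y^3 + 1/2y^2z - 2/5y^2 - 1/4yz + 3/2z - 7/2 to the basis.

The other S-polynomials (S(f_1,g_3), S(f_2,g_3)) all reduce to 0 modulo the current basis, so we have a Gröbner basis.
Inter-reduce: drop elements whose leading term is divisible by another's, tail-reduce, and make monic.
Reduced Gröbner basis: {x + 3/5y + 1/2z - 2/5, y^3 + 5/6y^2z - 2/3y^2 - 5/12yz + 5/2z - 35/6}.

Buchberger on the second generating set:
h_1 = 20xy^2 + 50x + 5yz + 30y - 5z + 50, LT = xy^2.
h_2 = -8xy^2 - 35x - 2yz - 24y - 8z - 6, LT = xy^2.

S(h_1,h_2): lcm = xy^2. S = -15/8x - 3/2y - 5/4z + 7/4.
  leading term x: no divisor's leading term divides it; move -15/8x to the remainder.
  leading term y: no divisor's leading term divides it; move -3/2y to the remainder.
  leading term z: no divisor's leading term divides it; move -5/4z to the remainder.
  leading term 1: no divisor's leading term divides it; move 7/4 to the remainder.
  remainder -15/8x - 3/2y - 5/4z + 7/4 ≠ 0; add k_3 = -15/8x - 3/2y - 5/4z + 7/4 to the basis.

S(h_1,k_3): lcm = xy^2. S = 5/2x - 4/5y^3 - 2/3y^2z + 14/15y^2 + 1/4yz + 3/2y - 1/4z + 5/2.
  leading term x: subtract (-4/3)·k_3 from 5/2x - 4/5y^3 - 2/3y^2z + 14/15y^2 + 1/4yz + 3/2y - 1/4z + 5/2 → -4/5y^3 - 2/3y^2z + 14/15y^2 + 1/4yz - 1/2y - 23/12z + 29/6
  leading term y^3: no divisor's leading term divides it; move -4/5y^3 to the remainder.
  leading term y^2z: no divisor's leading term divides it; move -2/3y^2z to the remainder.
  leading term y^2: no divisor's leading term divides it; move 14/15y^2 to the remainder.
  leading term yz: no divisor's leading term divides it; move 1/4yz to the remainder.
  leading term y: no divisor's leading term divides it; move -1/2y to the remainder.
  leading term z: no divisor's leading term divides it; move -23/12z to the remainder.
  leading term 1: no divisor's leading term divides it; move 29/6 to the remainder.
  remainder -4/5y^3 - 2/3y^2z + 14/15y^2 + 1/4yz - 1/2y - 23/12z + 29/6 ≠ 0; add k_4 = -4/5y^3 - 2/3y^2z + 14/15y^2 + 1/4yz - 1/2y - 23/12z + 29/6 to the basis.

The other S-polynomials (S(h_2,k_3), S(h_1,k_4), S(h_2,k_4), S(k_3,k_4)) all reduce to 0 modulo the current basis, so we have a Gröbner basis.
Inter-reduce: drop elements whose leading term is divisible by another's, tail-reduce, and make monic.
Reduced Gröbner basis: {x + 4/5y + 2/3z - 14/15, y^3 + 5/6y^2z - 7/6y^2 - 5/16yz + 5/8y + 115/48z - 145/24}.

These differ, so the ideals are not equal.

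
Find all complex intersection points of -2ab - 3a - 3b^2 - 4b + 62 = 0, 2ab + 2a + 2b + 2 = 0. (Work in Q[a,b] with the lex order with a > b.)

Compute a lex Gröbner basis by Buchberger's algorithm.
f_1 = -2ab - 3a - 3b^2 - 4b + 62, LT = ab.
f_2 = 2ab + 2a + 2b + 2, LT = ab.

S(f_1,f_2): lcm = ab. S = 1/2a + 3/2b^2 + b - 32.
  leading term a: no divisor's leading term divides it; move 1/2a to the remainder.
  leading term b^2: no divisor's leading term divides it; move 3/2b^2 to the remainder.
  leading term b: no divisor's leading term divides it; move b to the remainder.
  leading term 1: no divisor's leading term divides it; move -32 to the remainder.
  remainder 1/2a + 3/2b^2 + b - 32 ≠ 0; add h_3 = 1/2a + 3/2b^2 + b - 32 to the basis.

S(f_1,h_3): lcm = ab. S = 3/2a - 3b^3 - 1/2b^2 + 66b - 31.
  leading term a: subtract (3)·h_3 from 3/2a - 3b^3 - 1/2b^2 + 66b - 31 → -3b^3 - 5b^2 + 63b + 65
  leading term b^3: no divisor's leading term divides it; move -3b^3 to the remainder.
  leading term b^2: no divisor's leading term divides it; move -5b^2 to the remainder.
  leading term b: no divisor's leading term divides it; move 63b to the remainder.
  leading term 1: no divisor's leading term divides it; move 65 to the remainder.
  remainder -3b^3 - 5b^2 + 63b + 65 ≠ 0; add h_4 = -3b^3 - 5b^2 + 63b + 65 to the basis.

S(f_2,h_3): lcm = ab. S = a - 3b^3 - 2b^2 + 65b + 1.
  leading term a: subtract (2)·h_3 from a - 3b^3 - 2b^2 + 65b + 1 → -3b^3 - 5b^2 + 63b + 65
  leading term b^3: subtract (1)·h_4 from -3b^3 - 5b^2 + 63b + 65 → 0
  remainder 0.

S(f_1,h_4): lcm = ab^3. S = -1/6ab^2 + 21ab + 65/3a + 3/2b^4 + 2b^3 - 31b^2.
  leading term ab^2: subtract (1/12b)·f_1 from -1/6ab^2 + 21ab + 65/3a + 3/2b^4 + 2b^3 - 31b^2 → 85/4ab + 65/3a + 3/2b^4 + 9/4b^3 - 92/3b^2 - 31/6b
  leading term ab: subtract (-85/8)·f_1 from 85/4ab + 65/3a + 3/2b^4 + 9/4b^3 - 92/3b^2 - 31/6b → -245/24a + 3/2b^4 + 9/4b^3 - 1501/24b^2 - 143/3b + 2635/4
  leading term a: subtract (-245/12)·h_3 from -245/24a + 3/2b^4 + 9/4b^3 - 1501/24b^2 - 143/3b + 2635/4 → 3/2b^4 + 9/4b^3 - 383/12b^2 - 109/4b + 65/12
  leading term b^4: subtract (-1/2b)·h_4 from 3/2b^4 + 9/4b^3 - 383/12b^2 - 109/4b + 65/12 → -1/4b^3 - 5/12b^2 + 21/4b + 65/12
  leading term b^3: subtract (1/12)·h_4 from -1/4b^3 - 5/12b^2 + 21/4b + 65/12 → 0
  remainder 0.

S(f_2,h_4): lcm = ab^3. S = -2/3ab^2 + 21ab + 65/3a + b^3 + b^2.
  leading term ab^2: subtract (1/3b)·f_1 from -2/3ab^2 + 21ab + 65/3a + b^3 + b^2 → 22ab + 65/3a + 2b^3 + 7/3b^2 - 62/3b
  leading term ab: subtract (-11)·f_1 from 22ab + 65/3a + 2b^3 + 7/3b^2 - 62/3b → -34/3a + 2b^3 - 92/3b^2 - 194/3b + 682
  leading term a: subtract (-68/3)·h_3 from -34/3a + 2b^3 - 92/3b^2 - 194/3b + 682 → 2b^3 + 10/3b^2 - 42b - 130/3
  leading term b^3: subtract (-2/3)·h_4 from 2b^3 + 10/3b^2 - 42b - 130/3 → 0
  remainder 0.

S(h_3,h_4): leading monomials are coprime, so the S-polynomial reduces to 0 (Buchberger's first criterion).
Every S-polynomial of the final basis reduces to 0, so we have a Gröbner basis.
Inter-reduce: drop elements whose leading term is divisible by another's, tail-reduce, and make monic.
Reduced Gröbner basis: {a + 3b^2 + 2b - 64, b^3 + 5/3b^2 - 21b - 65/3}.

Since the basis is lex-ordered, b^3 + 5/3b^2 - 21b - 65/3 is univariate in b. Its roots are {-5, -1, 13/3}. Back-substituting each root into the other basis elements fixes the other coordinates.
  b = -5: the earlier basis element becomes a + 1 = 0, giving a = -1 — point (-1, -5).
  b = -1: the earlier basis element becomes a - 63 = 0, giving a = 63 — point (63, -1).
  b = 13/3: the earlier basis element becomes a + 1 = 0, giving a = -1 — point (-1, 13/3).

{(-1, -5), (63, -1), (-1, 13/3)}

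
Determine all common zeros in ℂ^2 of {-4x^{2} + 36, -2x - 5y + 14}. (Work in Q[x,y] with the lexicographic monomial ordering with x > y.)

{(3, 8/5), (-3, 4)}

Compute a lex Gröbner basis by Buchberger's algorithm.
f_1 = -4x^{2} + 36, LT = x^{2}.
f_2 = -2x - 5y + 14, LT = x.

S(f_1,f_2): lcm = x^{2}. S = -\tfrac{5}{2}xy + 7x - 9.
  leading term xy: subtract (\tfrac{5}{4}y)·f_2 from -\tfrac{5}{2}xy + 7x - 9 → 7x + \tfrac{25}{4}y^{2} - \tfrac{35}{2}y - 9
  leading term x: subtract (-\tfrac{7}{2})·f_2 from 7x + \tfrac{25}{4}y^{2} - \tfrac{35}{2}y - 9 → \tfrac{25}{4}y^{2} - 35y + 40
  leading term y^{2}: no divisor's leading term divides it; move \tfrac{25}{4}y^{2} to the remainder.
  leading term y: no divisor's leading term divides it; move -35y to the remainder.
  leading term 1: no divisor's leading term divides it; move 40 to the remainder.
  remainder \tfrac{25}{4}y^{2} - 35y + 40 ≠ 0; add h_3 = \tfrac{25}{4}y^{2} - 35y + 40 to the basis.

The other S-polynomials (S(f_1,h_3), S(f_2,h_3)) all reduce to 0 modulo the current basis, so we have a Gröbner basis.
Inter-reduce: drop elements whose leading term is divisible by another's, tail-reduce, and make monic.
Reduced Gröbner basis: {x + \tfrac{5}{2}y - 7, y^{2} - \tfrac{28}{5}y + \tfrac{32}{5}}.

From the last basis element, y^{2} - \tfrac{28}{5}y + \tfrac{32}{5} = 0, so y takes values in {8/5, 4}. Each choice, substituted upward through the basis, yields the corresponding point(s) of the solution set.
  y = 8/5: the earlier basis element becomes x - 3 = 0, giving x = 3 — point (3, 8/5).
  y = 4: the earlier basis element becomes x + 3 = 0, giving x = -3 — point (-3, 4).
Substituting each solution back into the original system confirms all equations vanish.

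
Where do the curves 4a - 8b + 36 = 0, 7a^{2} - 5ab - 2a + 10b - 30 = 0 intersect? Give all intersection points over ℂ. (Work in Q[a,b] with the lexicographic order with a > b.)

{(1, 5), (10/3, 37/6)}

Compute a lex Gröbner basis by Buchberger's algorithm.
f_1 = 4a - 8b + 36, LT = a.
f_2 = 7a^{2} - 5ab - 2a + 10b - 30, LT = a^{2}.

S(f_1,f_2): lcm = a^{2}. S = -\tfrac{9}{7}ab + \tfrac{65}{7}a - \tfrac{10}{7}b + \tfrac{30}{7}.
  leading term ab: subtract (-\tfrac{9}{28}b)·f_1 from -\tfrac{9}{7}ab + \tfrac{65}{7}a - \tfrac{10}{7}b + \tfrac{30}{7} → \tfrac{65}{7}a - \tfrac{18}{7}b^{2} + \tfrac{71}{7}b + \tfrac{30}{7}
  leading term a: subtract (\tfrac{65}{28})·f_1 from \tfrac{65}{7}a - \tfrac{18}{7}b^{2} + \tfrac{71}{7}b + \tfrac{30}{7} → -\tfrac{18}{7}b^{2} + \tfrac{201}{7}b - \tfrac{555}{7}
  leading term b^{2}: no divisor's leading term divides it; move -\tfrac{18}{7}b^{2} to the remainder.
  leading term b: no divisor's leading term divides it; move \tfrac{201}{7}b to the remainder.
  leading term 1: no divisor's leading term divides it; move -\tfrac{555}{7} to the remainder.
  remainder -\tfrac{18}{7}b^{2} + \tfrac{201}{7}b - \tfrac{555}{7} ≠ 0; add h_3 = -\tfrac{18}{7}b^{2} + \tfrac{201}{7}b - \tfrac{555}{7} to the basis.

The other S-polynomials (S(f_1,h_3), S(f_2,h_3)) all reduce to 0 modulo the current basis, so we have a Gröbner basis.
Inter-reduce: drop elements whose leading term is divisible by another's, tail-reduce, and make monic.
Reduced Gröbner basis: {a - 2b + 9, b^{2} - \tfrac{67}{6}b + \tfrac{185}{6}}.

The lex basis is triangular: the last element involves only b. Solving b^{2} - \tfrac{67}{6}b + \tfrac{185}{6} = 0 gives b ∈ {5, 37/6}; substituting each value into the earlier elements determines the remaining variables.
  b = 5: the earlier basis element becomes a - 1 = 0, giving a = 1 — point (1, 5).
  b = 37/6: the earlier basis element becomes a - \tfrac{10}{3} = 0, giving a = 10/3 — point (10/3, 37/6).
Each listed point satisfies every original equation (direct substitution).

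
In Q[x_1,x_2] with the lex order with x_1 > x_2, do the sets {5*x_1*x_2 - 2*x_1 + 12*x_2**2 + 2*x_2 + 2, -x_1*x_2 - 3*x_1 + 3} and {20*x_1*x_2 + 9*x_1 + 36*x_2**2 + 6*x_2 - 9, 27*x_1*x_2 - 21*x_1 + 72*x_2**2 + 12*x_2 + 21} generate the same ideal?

Equality of ideals is decidable: compute both reduced Gröbner bases (unique for the ordering) and check whether they agree.
Buchberger on the first generating set:
f_1 = 5*x_1*x_2 - 2*x_1 + 12*x_2**2 + 2*x_2 + 2, LT = x_1*x_2.
f_2 = -x_1*x_2 - 3*x_1 + 3, LT = x_1*x_2.

S(f_1,f_2): lcm = x_1*x_2. S = -17/5*x_1 + 12/5*x_2**2 + 2/5*x_2 + 17/5.
  leading term x_1: no divisor's leading term divides it; move -17/5*x_1 to the remainder.
  leading term x_2**2: no divisor's leading term divides it; move 12/5*x_2**2 to the remainder.
  leading term x_2: no divisor's leading term divides it; move 2/5*x_2 to the remainder.
  leading term 1: no divisor's leading term divides it; move 17/5 to the remainder.
  remainder -17/5*x_1 + 12/5*x_2**2 + 2/5*x_2 + 17/5 ≠ 0; add g_3 = -17/5*x_1 + 12/5*x_2**2 + 2/5*x_2 + 17/5 to the basis.

S(f_1,g_3): lcm = x_1*x_2. S = -2/5*x_1 + 12/17*x_2**3 + 214/85*x_2**2 + 7/5*x_2 + 2/5.
  leading term x_1: subtract (2/17)·g_3 from -2/5*x_1 + 12/17*x_2**3 + 214/85*x_2**2 + 7/5*x_2 + 2/5 → 12/17*x_2**3 + 38/17*x_2**2 + 23/17*x_2
  leading term x_2**3: no divisor's leading term divides it; move 12/17*x_2**3 to the remainder.
  leading term x_2**2: no divisor's leading term divides it; move 38/17*x_2**2 to the remainder.
  leading term x_2: no divisor's leading term divides it; move 23/17*x_2 to the remainder.
  remainder 12/17*x_2**3 + 38/17*x_2**2 + 23/17*x_2 ≠ 0; add g_4 = 12/17*x_2**3 + 38/17*x_2**2 + 23/17*x_2 to the basis.

The other S-polynomials (S(f_2,g_3), S(f_1,g_4), S(f_2,g_4), S(g_3,g_4)) all reduce to 0 modulo the current basis, so we have a Gröbner basis.
Inter-reduce: drop elements whose leading term is divisible by another's, tail-reduce, and make monic.
Reduced Gröbner basis: {x_1 - 12/17*x_2**2 - 2/17*x_2 - 1, x_2**3 + 19/6*x_2**2 + 23/12*x_2}.

Buchberger on the second generating set:
h_1 = 20*x_1*x_2 + 9*x_1 + 36*x_2**2 + 6*x_2 - 9, LT = x_1*x_2.
h_2 = 27*x_1*x_2 - 21*x_1 + 72*x_2**2 + 12*x_2 + 21, LT = x_1*x_2.

S(h_1,h_2): lcm = x_1*x_2. S = 221/180*x_1 - 13/15*x_2**2 - 13/90*x_2 - 221/180.
  leading term x_1: no divisor's leading term divides it; move 221/180*x_1 to the remainder.
  leading term x_2**2: no divisor's leading term divides it; move -13/15*x_2**2 to the remainder.
  leading term x_2: no divisor's leading term divides it; move -13/90*x_2 to the remainder.
  leading term 1: no divisor's leading term divides it; move -221/180 to the remainder.
  remainder 221/180*x_1 - 13/15*x_2**2 - 13/90*x_2 - 221/180 ≠ 0; add k_3 = 221/180*x_1 - 13/15*x_2**2 - 13/90*x_2 - 221/180 to the basis.

S(h_1,k_3): lcm = x_1*x_2. S = 9/20*x_1 + 12/17*x_2**3 + 163/85*x_2**2 + 13/10*x_2 - 9/20.
  leading term x_1: subtract (81/221)·k_3 from 9/20*x_1 + 12/17*x_2**3 + 163/85*x_2**2 + 13/10*x_2 - 9/20 → 12/17*x_2**3 + 38/17*x_2**2 + 23/17*x_2
  leading term x_2**3: no divisor's leading term divides it; move 12/17*x_2**3 to the remainder.
  leading term x_2**2: no divisor's leading term divides it; move 38/17*x_2**2 to the remainder.
  leading term x_2: no divisor's leading term divides it; move 23/17*x_2 to the remainder.
  remainder 12/17*x_2**3 + 38/17*x_2**2 + 23/17*x_2 ≠ 0; add k_4 = 12/17*x_2**3 + 38/17*x_2**2 + 23/17*x_2 to the basis.

The other S-polynomials (S(h_2,k_3), S(h_1,k_4), S(h_2,k_4), S(k_3,k_4)) all reduce to 0 modulo the current basis, so we have a Gröbner basis.
Inter-reduce: drop elements whose leading term is divisible by another's, tail-reduce, and make monic.
Reduced Gröbner basis: {x_1 - 12/17*x_2**2 - 2/17*x_2 - 1, x_2**3 + 19/6*x_2**2 + 23/12*x_2}.

Same reduced basis, so the two generating sets span the same ideal.

Yes, the ideals are equal.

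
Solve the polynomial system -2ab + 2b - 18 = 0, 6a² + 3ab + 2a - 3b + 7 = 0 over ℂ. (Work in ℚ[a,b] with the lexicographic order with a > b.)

{(5/3, -27/2), (-2, 3)}

Compute a lex Gröbner basis by Buchberger's algorithm.
f_1 = -2ab + 2b - 18, LT = ab.
f_2 = 6a² + 3ab + 2a - 3b + 7, LT = a².

S(f_1,f_2): lcm = a²b. S = -½ab² - 4/3ab + 9a + ½b² - 7/6b.
  leading term ab²: subtract (¼b)·f_1 from -½ab² - 4/3ab + 9a + ½b² - 7/6b → -4/3ab + 9a + 10/3b
  leading term ab: subtract (⅔)·f_1 from -4/3ab + 9a + 10/3b → 9a + 2b + 12
  leading term a: no divisor's leading term divides it; move 9a to the remainder.
  leading term b: no divisor's leading term divides it; move 2b to the remainder.
  leading term 1: no divisor's leading term divides it; move 12 to the remainder.
  remainder 9a + 2b + 12 ≠ 0; add h_3 = 9a + 2b + 12 to the basis.

S(f_1,h_3): lcm = ab. S = -2/9b² - 7/3b + 9.
  leading term b²: no divisor's leading term divides it; move -2/9b² to the remainder.
  leading term b: no divisor's leading term divides it; move -7/3b to the remainder.
  leading term 1: no divisor's leading term divides it; move 9 to the remainder.
  remainder -2/9b² - 7/3b + 9 ≠ 0; add h_4 = -2/9b² - 7/3b + 9 to the basis.

The other S-polynomials (S(f_2,h_3), S(f_1,h_4), S(f_2,h_4), S(h_3,h_4)) all reduce to 0 modulo the current basis, so we have a Gröbner basis.
Inter-reduce: drop elements whose leading term is divisible by another's, tail-reduce, and make monic.
Reduced Gröbner basis: {a + 2/9b + 4/3, b² + 21/2b - 81/2}.

Elimination: the polynomial b² + 21/2b - 81/2 lies in the elimination ideal for b, so b ∈ {-27/2, 3}. For each such b, the remaining basis elements (now univariate) give the rest of the solution.
  b = -27/2: the earlier basis element becomes a - 5/3 = 0, giving a = 5/3 — point (5/3, -27/2).
  b = 3: the earlier basis element becomes a + 2 = 0, giving a = -2 — point (-2, 3).
Substituting each solution back into the original system confirms all equations vanish.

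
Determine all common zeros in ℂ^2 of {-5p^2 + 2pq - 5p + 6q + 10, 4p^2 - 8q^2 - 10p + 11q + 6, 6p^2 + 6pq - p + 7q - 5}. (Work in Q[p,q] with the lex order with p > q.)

{(1, 0)}

Compute a lex Gröbner basis by Buchberger's algorithm.
f_1 = -5p^2 + 2pq - 5p + 6q + 10, LT = p^2.
f_2 = 4p^2 - 10p - 8q^2 + 11q + 6, LT = p^2.
f_3 = 6p^2 + 6pq - p + 7q - 5, LT = p^2.

S(f_1,f_2): lcm = p^2. S = -2/5pq + 7/2p + 2q^2 - 79/20q - 7/2.
  reduce S modulo (f_1, f_2, f_3):
  remainder -2/5pq + 7/2p + 2q^2 - 79/20q - 7/2 ≠ 0; add h_4 = -2/5pq + 7/2p + 2q^2 - 79/20q - 7/2 to the basis.

S(f_1,f_3): lcm = p^2. S = -7/5pq + 7/6p - 71/30q - 7/6.
  reduce S modulo (f_1, f_2, f_3, h_4):
  remainder -133/12p - 7q^2 + 275/24q + 133/12 ≠ 0; add h_5 = -133/12p - 7q^2 + 275/24q + 133/12 to the basis.

S(f_1,h_4): lcm = p^2q. S = 35/4p^2 + 23/5pq^2 - 71/8pq - 35/4p - 6/5q^2 - 2q.
  reduce S modulo (f_1, f_2, f_3, h_4, h_5):
  remainder 23q^3 - 8197/152q^2 - 47881/608q ≠ 0; add h_6 = 23q^3 - 8197/152q^2 - 47881/608q to the basis.

S(f_3,h_4): lcm = p^2q. S = 35/4p^2 + 6pq^2 - 241/24pq - 35/4p + 7/6q^2 - 5/6q.
  reduce S modulo (f_1, f_2, f_3, h_4, h_5, h_6):
  remainder -4609/5244q^2 + 155099/41952q ≠ 0; add h_7 = -4609/5244q^2 + 155099/41952q to the basis.

S(f_1,h_5): lcm = p^2. S = -12/19pq^2 + 843/1330pq + 2p - 6/5q - 2.
  reduce S modulo (f_1, f_2, f_3, h_4, h_5, h_6, h_7):
  remainder 299773/1225994q ≠ 0; add h_8 = 299773/1225994q to the basis.

The other S-polynomials (S(f_2,f_3), S(f_2,h_4), S(f_2,h_5), S(f_3,h_5), S(h_4,h_5), S(f_1,h_6), S(f_2,h_6), S(f_3,h_6), S(h_4,h_6), S(h_5,h_6), S(f_1,h_7), S(f_2,h_7), S(f_3,h_7), S(h_4,h_7), S(h_5,h_7), S(h_6,h_7), S(f_1,h_8), S(f_2,h_8), S(f_3,h_8), S(h_4,h_8), S(h_5,h_8), S(h_6,h_8), S(h_7,h_8)) all reduce to 0 modulo the current basis, so we have a Gröbner basis.
Inter-reduce: drop elements whose leading term is divisible by another's, tail-reduce, and make monic.
Reduced Gröbner basis: {p - 1, q}.

Elimination: the polynomial q lies in the elimination ideal for q, so q ∈ {0}. For each such q, the remaining basis elements (now univariate) give the rest of the solution.
  q = 0: the earlier basis element becomes p - 1 = 0, giving p = 1 — point (1, 0).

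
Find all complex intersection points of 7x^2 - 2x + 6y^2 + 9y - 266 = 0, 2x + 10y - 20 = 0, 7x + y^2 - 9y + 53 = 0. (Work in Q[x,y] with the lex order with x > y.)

{(-5, 3)}

Compute a lex Gröbner basis by Buchberger's algorithm.
f_1 = 7x^2 - 2x + 6y^2 + 9y - 266, LT = x^2.
f_2 = 2x + 10y - 20, LT = x.
f_3 = 7x + y^2 - 9y + 53, LT = x.

S(f_1,f_2): lcm = x^2. S = -5xy + 68/7x + 6/7y^2 + 9/7y - 38.
  reduce S modulo (f_1, f_2, f_3):
  remainder 181/7y^2 - 681/7y + 414/7 ≠ 0; add h_4 = 181/7y^2 - 681/7y + 414/7 to the basis.

S(f_1,f_3): lcm = x^2. S = -1/7xy^2 + 9/7xy - 55/7x + 6/7y^2 + 9/7y - 38.
  reduce S modulo (f_1, f_2, f_3, h_4):
  remainder 1165280/32761y - 3495840/32761 ≠ 0; add h_5 = 1165280/32761y - 3495840/32761 to the basis.

The other S-polynomials (S(f_2,f_3), S(f_1,h_4), S(f_2,h_4), S(f_3,h_4), S(f_1,h_5), S(f_2,h_5), S(f_3,h_5), S(h_4,h_5)) all reduce to 0 modulo the current basis, so we have a Gröbner basis.
Inter-reduce: drop elements whose leading term is divisible by another's, tail-reduce, and make monic.
Reduced Gröbner basis: {x + 5, y - 3}.

Since the basis is lex-ordered, y - 3 is univariate in y. Its roots are {3}. Back-substituting each root into the other basis elements fixes the other coordinates.
  y = 3: the earlier basis element becomes x + 5 = 0, giving x = -5 — point (-5, 3).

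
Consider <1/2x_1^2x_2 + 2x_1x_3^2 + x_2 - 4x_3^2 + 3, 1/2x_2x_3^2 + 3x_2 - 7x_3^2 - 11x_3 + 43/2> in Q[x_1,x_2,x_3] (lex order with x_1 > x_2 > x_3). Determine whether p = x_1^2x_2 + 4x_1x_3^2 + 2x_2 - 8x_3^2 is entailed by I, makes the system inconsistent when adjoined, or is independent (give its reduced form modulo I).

First compute the reduced Gröbner basis of I by Buchberger's algorithm.
f_1 = 1/2x_1^2x_2 + 2x_1x_3^2 + x_2 - 4x_3^2 + 3, LT = x_1^2x_2.
f_2 = 1/2x_2x_3^2 + 3x_2 - 7x_3^2 - 11x_3 + 43/2, LT = x_2x_3^2.

S(f_1,f_2): lcm = x_1^2x_2x_3^2. S = -6x_1^2x_2 + 14x_1^2x_3^2 + 22x_1^2x_3 - 43x_1^2 + 4x_1x_3^4 + 2x_2x_3^2 - 8x_3^4 + 6x_3^2.
  leading term x_1^2x_2: subtract (-12)·f_1 from -6x_1^2x_2 + 14x_1^2x_3^2 + 22x_1^2x_3 - 43x_1^2 + 4x_1x_3^4 + 2x_2x_3^2 - 8x_3^4 + 6x_3^2 → 14x_1^2x_3^2 + 22x_1^2x_3 - 43x_1^2 + 4x_1x_3^4 + 24x_1x_3^2 + 2x_2x_3^2 + 12x_2 - 8x_3^4 - 42x_3^2 + 36
  leading term x_1^2x_3^2: no divisor's leading term divides it; move 14x_1^2x_3^2 to the remainder.
  leading term x_1^2x_3: no divisor's leading term divides it; move 22x_1^2x_3 to the remainder.
  leading term x_1^2: no divisor's leading term divides it; move -43x_1^2 to the remainder.
  leading term x_1x_3^4: no divisor's leading term divides it; move 4x_1x_3^4 to the remainder.
  leading term x_1x_3^2: no divisor's leading term divides it; move 24x_1x_3^2 to the remainder.
  leading term x_2x_3^2: subtract (4)·f_2 from 2x_2x_3^2 + 12x_2 - 8x_3^4 - 42x_3^2 + 36 → -8x_3^4 - 14x_3^2 + 44x_3 - 50
  leading term x_3^4: no divisor's leading term divides it; move -8x_3^4 to the remainder.
  leading term x_3^2: no divisor's leading term divides it; move -14x_3^2 to the remainder.
  leading term x_3: no divisor's leading term divides it; move 44x_3 to the remainder.
  leading term 1: no divisor's leading term divides it; move -50 to the remainder.
  remainder 14x_1^2x_3^2 + 22x_1^2x_3 - 43x_1^2 + 4x_1x_3^4 + 24x_1x_3^2 - 8x_3^4 - 14x_3^2 + 44x_3 - 50 ≠ 0; add h_3 = 14x_1^2x_3^2 + 22x_1^2x_3 - 43x_1^2 + 4x_1x_3^4 + 24x_1x_3^2 - 8x_3^4 - 14x_3^2 + 44x_3 - 50 to the basis.

The other S-polynomials (S(f_1,h_3), S(f_2,h_3)) all reduce to 0 modulo the current basis, so we have a Gröbner basis.
Inter-reduce: drop elements whose leading term is divisible by another's, tail-reduce, and make monic.
Reduced Gröbner basis: {x_1^2x_2 + 4x_1x_3^2 + 2x_2 - 8x_3^2 + 6, x_1^2x_3^2 + 11/7x_1^2x_3 - 43/14x_1^2 + 2/7x_1x_3^4 + 12/7x_1x_3^2 - 4/7x_3^4 - x_3^2 + 22/7x_3 - 25/7, x_2x_3^2 + 6x_2 - 14x_3^2 - 22x_3 + 43}.
Label its elements g_1 = x_1^2x_2 + 4x_1x_3^2 + 2x_2 - 8x_3^2 + 6, g_2 = x_1^2x_3^2 + 11/7x_1^2x_3 - 43/14x_1^2 + 2/7x_1x_3^4 + 12/7x_1x_3^2 - 4/7x_3^4 - x_3^2 + 22/7x_3 - 25/7, g_3 = x_2x_3^2 + 6x_2 - 14x_3^2 - 22x_3 + 43.

Reduce p = x_1^2x_2 + 4x_1x_3^2 + 2x_2 - 8x_3^2 modulo G:
  leading term x_1^2x_2: subtract (1)·g_1 from x_1^2x_2 + 4x_1x_3^2 + 2x_2 - 8x_3^2 → -6
  leading term 1: no divisor's leading term divides it; move -6 to the remainder.
  normal form = -6.
The normal form is nonzero, so p ∉ I. Since p minus its normal form lies in I, I + (p) = I + (r) where r = -6; decide whether this ideal is the whole ring.
Here r = -6 is a nonzero constant, hence a unit: 1 ∈ I + (p), the Gröbner basis of I + (p) is {1}, and the enlarged system has no common solution — adjoining p is inconsistent.

The remainder on division by a Gröbner basis is unique — it is the normal form.

Adjoining x_1^2x_2 + 4x_1x_3^2 + 2x_2 - 8x_3^2 makes the ideal the whole ring: the system is inconsistent.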